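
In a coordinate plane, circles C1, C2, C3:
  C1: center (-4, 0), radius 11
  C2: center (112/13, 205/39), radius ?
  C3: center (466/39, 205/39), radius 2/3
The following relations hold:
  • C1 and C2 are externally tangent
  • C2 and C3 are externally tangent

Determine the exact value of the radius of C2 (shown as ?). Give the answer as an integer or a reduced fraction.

8/3

1. [ext C1·C2]  r_C2² + 22r_C2 − 592/9 = 0  ⇒  r_C2 = 8/3 (r>0 drops 1)
2. [ext C2·C3]  r_C2² + (4/3)r_C2 − 32/3 = 0  ⇒  r_C2 = 8/3 (r>0 drops 1)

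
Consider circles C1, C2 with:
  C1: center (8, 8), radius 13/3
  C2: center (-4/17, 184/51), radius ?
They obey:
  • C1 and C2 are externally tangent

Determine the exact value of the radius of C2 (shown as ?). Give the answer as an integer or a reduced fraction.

1. [ext C1·C2]  r_C2² + (26/3)r_C2 − 205/3 = 0  ⇒  r_C2 = 5 (r>0 drops 1)

5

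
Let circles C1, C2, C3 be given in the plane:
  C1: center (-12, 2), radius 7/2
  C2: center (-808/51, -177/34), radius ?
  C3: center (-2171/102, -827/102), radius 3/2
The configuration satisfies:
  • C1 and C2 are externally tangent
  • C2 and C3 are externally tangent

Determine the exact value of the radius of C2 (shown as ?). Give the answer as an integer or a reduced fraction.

1. [ext C1·C2]  r_C2² + 7r_C2 − 490/9 = 0  ⇒  r_C2 = 14/3 (r>0 drops 1)
2. [ext C2·C3]  r_C2² + 3r_C2 − 322/9 = 0  ⇒  r_C2 = 14/3 (r>0 drops 1)

14/3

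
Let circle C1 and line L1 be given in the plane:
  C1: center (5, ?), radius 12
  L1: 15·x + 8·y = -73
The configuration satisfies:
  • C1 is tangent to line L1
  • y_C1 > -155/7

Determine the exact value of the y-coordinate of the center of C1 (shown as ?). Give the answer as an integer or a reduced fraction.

1. [C1‖L1]  y_C1² + 37y_C1 − 308 = 0  ⇒  y_C1 = -44 or 7
2. given y_C1 > -155/7: keep 7

7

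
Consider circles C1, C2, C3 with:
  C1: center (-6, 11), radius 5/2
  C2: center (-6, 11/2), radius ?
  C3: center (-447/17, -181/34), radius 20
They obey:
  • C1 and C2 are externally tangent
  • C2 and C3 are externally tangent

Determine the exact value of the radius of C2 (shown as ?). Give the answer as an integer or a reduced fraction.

1. [ext C1·C2]  r_C2² + 5r_C2 − 24 = 0  ⇒  r_C2 = 3 (r>0 drops 1)
2. [ext C2·C3]  r_C2² + 40r_C2 − 129 = 0  ⇒  r_C2 = 3 (r>0 drops 1)

3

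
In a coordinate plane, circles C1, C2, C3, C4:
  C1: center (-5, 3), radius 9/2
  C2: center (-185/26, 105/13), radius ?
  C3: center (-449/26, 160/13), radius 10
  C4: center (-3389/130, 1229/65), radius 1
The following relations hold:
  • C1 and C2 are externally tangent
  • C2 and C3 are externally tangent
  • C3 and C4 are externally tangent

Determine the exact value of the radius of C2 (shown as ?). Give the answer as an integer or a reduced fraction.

1

1. [ext C1·C2]  r_C2² + 9r_C2 − 10 = 0  ⇒  r_C2 = 1 (r>0 drops 1)
2. [ext C2·C3]  r_C2² + 20r_C2 − 21 = 0  ⇒  r_C2 = 1 (r>0 drops 1)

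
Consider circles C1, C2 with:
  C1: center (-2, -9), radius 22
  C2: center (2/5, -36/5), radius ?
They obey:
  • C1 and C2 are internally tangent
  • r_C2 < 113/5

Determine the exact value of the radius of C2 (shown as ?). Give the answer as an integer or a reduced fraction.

1. [int C1,C2]  r_C2² − 44r_C2 + 475 = 0  ⇒  r_C2 = 19 or 25
2. given r_C2 < 113/5: keep 19

19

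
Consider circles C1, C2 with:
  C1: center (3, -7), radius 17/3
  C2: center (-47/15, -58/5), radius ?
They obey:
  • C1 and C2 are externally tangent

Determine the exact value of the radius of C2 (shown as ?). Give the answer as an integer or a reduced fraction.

2

1. [ext C1·C2]  r_C2² + (34/3)r_C2 − 80/3 = 0  ⇒  r_C2 = 2 (r>0 drops 1)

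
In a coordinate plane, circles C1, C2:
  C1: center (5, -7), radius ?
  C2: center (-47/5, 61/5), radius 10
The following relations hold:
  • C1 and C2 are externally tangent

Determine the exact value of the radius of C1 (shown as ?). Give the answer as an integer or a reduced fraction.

14

1. [ext C1·C2]  r_C1² + 20r_C1 − 476 = 0  ⇒  r_C1 = 14 (r>0 drops 1)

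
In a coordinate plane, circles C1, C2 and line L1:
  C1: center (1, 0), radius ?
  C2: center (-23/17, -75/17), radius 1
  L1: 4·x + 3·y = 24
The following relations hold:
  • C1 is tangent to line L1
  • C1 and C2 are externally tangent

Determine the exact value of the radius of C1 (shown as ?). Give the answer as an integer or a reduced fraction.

4

1. [C1‖L1]  r_C1² − 16 = 0  ⇒  r_C1 = 4 (r>0 drops 1)
2. [ext C1·C2]  r_C1² + 2r_C1 − 24 = 0  ⇒  r_C1 = 4 (r>0 drops 1)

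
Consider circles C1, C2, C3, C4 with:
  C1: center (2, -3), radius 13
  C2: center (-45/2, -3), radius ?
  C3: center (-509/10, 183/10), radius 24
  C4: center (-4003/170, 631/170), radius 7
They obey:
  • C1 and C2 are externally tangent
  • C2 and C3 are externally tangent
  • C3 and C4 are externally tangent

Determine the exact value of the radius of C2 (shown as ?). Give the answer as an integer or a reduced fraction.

23/2

1. [ext C1·C2]  r_C2² + 26r_C2 − 1725/4 = 0  ⇒  r_C2 = 23/2 (r>0 drops 1)
2. [ext C2·C3]  r_C2² + 48r_C2 − 2737/4 = 0  ⇒  r_C2 = 23/2 (r>0 drops 1)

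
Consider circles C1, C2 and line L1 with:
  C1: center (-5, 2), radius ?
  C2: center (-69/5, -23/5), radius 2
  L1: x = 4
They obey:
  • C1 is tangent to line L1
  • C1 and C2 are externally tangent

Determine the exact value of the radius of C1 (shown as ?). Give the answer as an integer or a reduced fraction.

9

1. [C1‖L1]  r_C1² − 81 = 0  ⇒  r_C1 = 9 (r>0 drops 1)
2. [ext C1·C2]  r_C1² + 4r_C1 − 117 = 0  ⇒  r_C1 = 9 (r>0 drops 1)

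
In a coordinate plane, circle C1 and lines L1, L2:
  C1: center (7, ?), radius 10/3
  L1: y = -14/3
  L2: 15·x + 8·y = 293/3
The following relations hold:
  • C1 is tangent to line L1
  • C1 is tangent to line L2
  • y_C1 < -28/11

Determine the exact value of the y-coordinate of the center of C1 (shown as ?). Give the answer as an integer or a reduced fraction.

1. [C1‖L1]  y_C1² + (28/3)y_C1 + 32/3 = 0  ⇒  y_C1 = -8 or -4/3
2. [C1‖L2]  y_C1² + (11/6)y_C1 − 148/3 = 0  ⇒  y_C1 = -8 or 37/6

-8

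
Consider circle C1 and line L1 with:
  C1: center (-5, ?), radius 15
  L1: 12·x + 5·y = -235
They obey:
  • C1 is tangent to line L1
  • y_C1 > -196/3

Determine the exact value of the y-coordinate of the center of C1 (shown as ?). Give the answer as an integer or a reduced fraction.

4

1. [C1‖L1]  y_C1² + 70y_C1 − 296 = 0  ⇒  y_C1 = -74 or 4
2. given y_C1 > -196/3: keep 4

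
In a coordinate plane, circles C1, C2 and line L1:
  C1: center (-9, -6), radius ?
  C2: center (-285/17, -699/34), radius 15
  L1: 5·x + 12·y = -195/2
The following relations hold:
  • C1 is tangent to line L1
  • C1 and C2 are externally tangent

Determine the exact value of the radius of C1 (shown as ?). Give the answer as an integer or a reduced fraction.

1. [C1‖L1]  r_C1² − 9/4 = 0  ⇒  r_C1 = 3/2 (r>0 drops 1)
2. [ext C1·C2]  r_C1² + 30r_C1 − 189/4 = 0  ⇒  r_C1 = 3/2 (r>0 drops 1)

3/2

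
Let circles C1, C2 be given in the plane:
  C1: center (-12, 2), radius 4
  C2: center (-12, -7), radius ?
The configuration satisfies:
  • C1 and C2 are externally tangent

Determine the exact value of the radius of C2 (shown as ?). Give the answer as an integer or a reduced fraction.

1. [ext C1·C2]  r_C2² + 8r_C2 − 65 = 0  ⇒  r_C2 = 5 (r>0 drops 1)

5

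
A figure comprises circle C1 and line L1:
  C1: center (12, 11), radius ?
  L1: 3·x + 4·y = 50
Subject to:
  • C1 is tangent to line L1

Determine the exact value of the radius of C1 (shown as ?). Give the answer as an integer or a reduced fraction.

1. [C1‖L1]  r_C1² − 36 = 0  ⇒  r_C1 = 6 (r>0 drops 1)

6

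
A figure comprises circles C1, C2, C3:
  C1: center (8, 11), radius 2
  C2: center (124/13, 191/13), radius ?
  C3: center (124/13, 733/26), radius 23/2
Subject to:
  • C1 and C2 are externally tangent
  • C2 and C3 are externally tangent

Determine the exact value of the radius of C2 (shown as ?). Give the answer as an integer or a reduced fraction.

1. [ext C1·C2]  r_C2² + 4r_C2 − 12 = 0  ⇒  r_C2 = 2 (r>0 drops 1)
2. [ext C2·C3]  r_C2² + 23r_C2 − 50 = 0  ⇒  r_C2 = 2 (r>0 drops 1)

2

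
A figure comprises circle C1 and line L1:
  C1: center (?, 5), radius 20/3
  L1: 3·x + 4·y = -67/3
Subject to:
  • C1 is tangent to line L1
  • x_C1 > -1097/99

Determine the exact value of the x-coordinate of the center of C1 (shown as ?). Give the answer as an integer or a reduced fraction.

-3

1. [C1‖L1]  x_C1² + (254/9)x_C1 + 227/3 = 0  ⇒  x_C1 = -227/9 or -3
2. given x_C1 > -1097/99: keep -3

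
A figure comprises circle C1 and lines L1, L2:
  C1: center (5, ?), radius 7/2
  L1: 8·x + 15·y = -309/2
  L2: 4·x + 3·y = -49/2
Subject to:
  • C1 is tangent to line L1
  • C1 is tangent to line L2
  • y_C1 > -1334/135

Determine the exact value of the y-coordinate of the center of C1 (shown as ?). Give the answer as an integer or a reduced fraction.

1. [C1‖L1]  y_C1² + (389/15)y_C1 + 762/5 = 0  ⇒  y_C1 = -254/15 or -9
2. [C1‖L2]  y_C1² + (89/3)y_C1 + 186 = 0  ⇒  y_C1 = -62/3 or -9

-9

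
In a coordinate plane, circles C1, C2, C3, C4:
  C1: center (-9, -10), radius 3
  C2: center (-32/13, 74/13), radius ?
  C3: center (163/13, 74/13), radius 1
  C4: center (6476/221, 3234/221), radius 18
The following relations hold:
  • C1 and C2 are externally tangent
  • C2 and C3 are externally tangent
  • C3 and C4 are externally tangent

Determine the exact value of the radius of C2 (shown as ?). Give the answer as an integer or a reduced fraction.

14

1. [ext C1·C2]  r_C2² + 6r_C2 − 280 = 0  ⇒  r_C2 = 14 (r>0 drops 1)
2. [ext C2·C3]  r_C2² + 2r_C2 − 224 = 0  ⇒  r_C2 = 14 (r>0 drops 1)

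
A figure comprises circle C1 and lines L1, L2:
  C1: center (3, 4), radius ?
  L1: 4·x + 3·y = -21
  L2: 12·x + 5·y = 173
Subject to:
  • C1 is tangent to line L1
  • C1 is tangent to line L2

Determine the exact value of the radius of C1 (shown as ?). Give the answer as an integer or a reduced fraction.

9

1. [C1‖L1]  r_C1² − 81 = 0  ⇒  r_C1 = 9 (r>0 drops 1)
2. [C1‖L2]  r_C1² − 81 = 0  ⇒  r_C1 = 9 (r>0 drops 1)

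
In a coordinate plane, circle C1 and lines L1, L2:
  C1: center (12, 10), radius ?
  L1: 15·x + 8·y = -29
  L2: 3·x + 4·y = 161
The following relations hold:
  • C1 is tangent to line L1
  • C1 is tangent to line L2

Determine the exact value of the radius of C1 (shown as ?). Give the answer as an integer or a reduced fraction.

17

1. [C1‖L1]  r_C1² − 289 = 0  ⇒  r_C1 = 17 (r>0 drops 1)
2. [C1‖L2]  r_C1² − 289 = 0  ⇒  r_C1 = 17 (r>0 drops 1)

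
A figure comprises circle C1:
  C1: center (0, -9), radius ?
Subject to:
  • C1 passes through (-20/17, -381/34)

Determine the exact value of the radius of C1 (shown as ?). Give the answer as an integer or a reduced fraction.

5/2

1. [C1∋P]  r_C1² − 25/4 = 0  ⇒  r_C1 = 5/2 (r>0 drops 1)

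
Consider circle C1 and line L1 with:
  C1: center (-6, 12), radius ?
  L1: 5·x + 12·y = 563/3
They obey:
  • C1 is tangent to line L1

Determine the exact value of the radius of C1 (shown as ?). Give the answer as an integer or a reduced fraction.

17/3

1. [C1‖L1]  r_C1² − 289/9 = 0  ⇒  r_C1 = 17/3 (r>0 drops 1)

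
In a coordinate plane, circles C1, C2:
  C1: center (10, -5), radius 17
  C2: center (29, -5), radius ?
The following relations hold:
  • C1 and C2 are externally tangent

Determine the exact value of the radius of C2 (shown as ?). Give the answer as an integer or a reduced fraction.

2

1. [ext C1·C2]  r_C2² + 34r_C2 − 72 = 0  ⇒  r_C2 = 2 (r>0 drops 1)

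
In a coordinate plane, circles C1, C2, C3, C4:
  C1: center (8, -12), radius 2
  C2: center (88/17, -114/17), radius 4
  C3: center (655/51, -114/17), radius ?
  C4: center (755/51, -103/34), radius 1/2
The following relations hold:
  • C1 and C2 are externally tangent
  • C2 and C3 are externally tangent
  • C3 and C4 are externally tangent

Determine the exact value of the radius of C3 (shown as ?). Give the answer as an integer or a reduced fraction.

1. [ext C2·C3]  r_C3² + 8r_C3 − 385/9 = 0  ⇒  r_C3 = 11/3 (r>0 drops 1)
2. [ext C3·C4]  r_C3² + 1r_C3 − 154/9 = 0  ⇒  r_C3 = 11/3 (r>0 drops 1)

11/3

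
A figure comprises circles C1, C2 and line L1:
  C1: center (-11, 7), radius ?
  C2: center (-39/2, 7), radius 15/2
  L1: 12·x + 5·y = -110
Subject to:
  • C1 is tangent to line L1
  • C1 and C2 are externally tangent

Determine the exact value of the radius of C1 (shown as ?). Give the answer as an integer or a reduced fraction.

1

1. [C1‖L1]  r_C1² − 1 = 0  ⇒  r_C1 = 1 (r>0 drops 1)
2. [ext C1·C2]  r_C1² + 15r_C1 − 16 = 0  ⇒  r_C1 = 1 (r>0 drops 1)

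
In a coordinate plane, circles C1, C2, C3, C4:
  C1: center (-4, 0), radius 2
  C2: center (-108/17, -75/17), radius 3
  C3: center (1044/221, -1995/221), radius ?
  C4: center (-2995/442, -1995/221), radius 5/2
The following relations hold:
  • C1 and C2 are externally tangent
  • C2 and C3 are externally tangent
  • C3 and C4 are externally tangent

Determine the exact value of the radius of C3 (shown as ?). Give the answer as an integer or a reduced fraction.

1. [ext C2·C3]  r_C3² + 6r_C3 − 135 = 0  ⇒  r_C3 = 9 (r>0 drops 1)
2. [ext C3·C4]  r_C3² + 5r_C3 − 126 = 0  ⇒  r_C3 = 9 (r>0 drops 1)

9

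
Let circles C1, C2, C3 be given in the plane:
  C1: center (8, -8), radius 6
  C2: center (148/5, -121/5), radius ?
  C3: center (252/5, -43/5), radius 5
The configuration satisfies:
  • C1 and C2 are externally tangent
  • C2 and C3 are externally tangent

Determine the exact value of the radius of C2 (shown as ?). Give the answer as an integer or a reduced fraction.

1. [ext C1·C2]  r_C2² + 12r_C2 − 693 = 0  ⇒  r_C2 = 21 (r>0 drops 1)
2. [ext C2·C3]  r_C2² + 10r_C2 − 651 = 0  ⇒  r_C2 = 21 (r>0 drops 1)

21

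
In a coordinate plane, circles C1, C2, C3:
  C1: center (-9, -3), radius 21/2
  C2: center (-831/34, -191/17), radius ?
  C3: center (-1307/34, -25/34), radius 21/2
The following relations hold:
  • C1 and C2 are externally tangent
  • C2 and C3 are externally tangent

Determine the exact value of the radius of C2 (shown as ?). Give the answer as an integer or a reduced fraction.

1. [ext C1·C2]  r_C2² + 21r_C2 − 196 = 0  ⇒  r_C2 = 7 (r>0 drops 1)
2. [ext C2·C3]  r_C2² + 21r_C2 − 196 = 0  ⇒  r_C2 = 7 (r>0 drops 1)

7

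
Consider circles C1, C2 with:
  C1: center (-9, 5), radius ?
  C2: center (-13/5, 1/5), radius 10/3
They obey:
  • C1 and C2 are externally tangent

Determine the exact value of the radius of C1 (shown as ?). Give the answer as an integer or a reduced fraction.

1. [ext C1·C2]  r_C1² + (20/3)r_C1 − 476/9 = 0  ⇒  r_C1 = 14/3 (r>0 drops 1)

14/3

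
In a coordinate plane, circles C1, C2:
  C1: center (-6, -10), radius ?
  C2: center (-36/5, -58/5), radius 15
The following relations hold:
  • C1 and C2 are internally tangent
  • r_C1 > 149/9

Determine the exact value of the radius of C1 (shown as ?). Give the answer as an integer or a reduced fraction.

17

1. [int C1,C2]  r_C1² − 30r_C1 + 221 = 0  ⇒  r_C1 = 13 or 17
2. given r_C1 > 149/9: keep 17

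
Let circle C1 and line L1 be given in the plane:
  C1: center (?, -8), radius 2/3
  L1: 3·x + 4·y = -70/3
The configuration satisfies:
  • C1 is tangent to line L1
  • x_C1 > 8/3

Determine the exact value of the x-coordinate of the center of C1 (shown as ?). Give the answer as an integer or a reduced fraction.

1. [C1‖L1]  x_C1² − (52/9)x_C1 + 64/9 = 0  ⇒  x_C1 = 16/9 or 4
2. given x_C1 > 8/3: keep 4

4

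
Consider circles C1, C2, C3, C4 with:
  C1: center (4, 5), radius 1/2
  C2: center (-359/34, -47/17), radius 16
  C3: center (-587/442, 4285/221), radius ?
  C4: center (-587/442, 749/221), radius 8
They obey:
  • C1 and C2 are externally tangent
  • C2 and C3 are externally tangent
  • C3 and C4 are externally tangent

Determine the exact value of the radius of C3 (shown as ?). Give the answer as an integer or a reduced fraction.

8

1. [ext C2·C3]  r_C3² + 32r_C3 − 320 = 0  ⇒  r_C3 = 8 (r>0 drops 1)
2. [ext C3·C4]  r_C3² + 16r_C3 − 192 = 0  ⇒  r_C3 = 8 (r>0 drops 1)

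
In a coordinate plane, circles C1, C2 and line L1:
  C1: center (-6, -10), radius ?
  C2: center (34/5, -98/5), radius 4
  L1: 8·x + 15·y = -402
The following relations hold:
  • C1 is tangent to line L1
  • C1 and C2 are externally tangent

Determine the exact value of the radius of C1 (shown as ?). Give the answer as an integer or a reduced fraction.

12

1. [C1‖L1]  r_C1² − 144 = 0  ⇒  r_C1 = 12 (r>0 drops 1)
2. [ext C1·C2]  r_C1² + 8r_C1 − 240 = 0  ⇒  r_C1 = 12 (r>0 drops 1)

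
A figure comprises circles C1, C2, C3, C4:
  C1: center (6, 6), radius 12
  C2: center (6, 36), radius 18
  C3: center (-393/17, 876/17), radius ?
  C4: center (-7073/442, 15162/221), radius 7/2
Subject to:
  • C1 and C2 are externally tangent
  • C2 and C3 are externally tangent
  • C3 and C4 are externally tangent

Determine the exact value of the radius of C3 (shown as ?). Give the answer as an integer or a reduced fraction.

15

1. [ext C2·C3]  r_C3² + 36r_C3 − 765 = 0  ⇒  r_C3 = 15 (r>0 drops 1)
2. [ext C3·C4]  r_C3² + 7r_C3 − 330 = 0  ⇒  r_C3 = 15 (r>0 drops 1)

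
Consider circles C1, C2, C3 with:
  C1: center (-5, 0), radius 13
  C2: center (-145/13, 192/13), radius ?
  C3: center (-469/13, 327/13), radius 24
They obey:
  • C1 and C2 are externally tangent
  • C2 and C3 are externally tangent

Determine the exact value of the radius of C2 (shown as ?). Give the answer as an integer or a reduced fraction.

3

1. [ext C1·C2]  r_C2² + 26r_C2 − 87 = 0  ⇒  r_C2 = 3 (r>0 drops 1)
2. [ext C2·C3]  r_C2² + 48r_C2 − 153 = 0  ⇒  r_C2 = 3 (r>0 drops 1)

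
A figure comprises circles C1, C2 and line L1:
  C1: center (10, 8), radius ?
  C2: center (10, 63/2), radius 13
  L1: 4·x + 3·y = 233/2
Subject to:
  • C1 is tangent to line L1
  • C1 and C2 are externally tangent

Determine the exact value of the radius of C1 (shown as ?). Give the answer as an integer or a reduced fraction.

21/2

1. [C1‖L1]  r_C1² − 441/4 = 0  ⇒  r_C1 = 21/2 (r>0 drops 1)
2. [ext C1·C2]  r_C1² + 26r_C1 − 1533/4 = 0  ⇒  r_C1 = 21/2 (r>0 drops 1)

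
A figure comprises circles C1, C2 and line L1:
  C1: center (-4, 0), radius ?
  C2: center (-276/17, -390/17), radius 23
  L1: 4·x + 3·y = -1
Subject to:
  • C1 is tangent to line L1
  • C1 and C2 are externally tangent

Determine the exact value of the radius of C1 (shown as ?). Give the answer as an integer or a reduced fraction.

1. [C1‖L1]  r_C1² − 9 = 0  ⇒  r_C1 = 3 (r>0 drops 1)
2. [ext C1·C2]  r_C1² + 46r_C1 − 147 = 0  ⇒  r_C1 = 3 (r>0 drops 1)

3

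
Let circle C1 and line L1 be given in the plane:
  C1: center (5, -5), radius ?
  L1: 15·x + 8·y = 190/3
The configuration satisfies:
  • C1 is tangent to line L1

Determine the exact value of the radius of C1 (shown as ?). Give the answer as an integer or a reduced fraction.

5/3

1. [C1‖L1]  r_C1² − 25/9 = 0  ⇒  r_C1 = 5/3 (r>0 drops 1)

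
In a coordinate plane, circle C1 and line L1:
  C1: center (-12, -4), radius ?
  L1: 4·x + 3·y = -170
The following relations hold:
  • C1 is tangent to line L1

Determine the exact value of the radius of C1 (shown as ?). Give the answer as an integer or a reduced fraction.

1. [C1‖L1]  r_C1² − 484 = 0  ⇒  r_C1 = 22 (r>0 drops 1)

22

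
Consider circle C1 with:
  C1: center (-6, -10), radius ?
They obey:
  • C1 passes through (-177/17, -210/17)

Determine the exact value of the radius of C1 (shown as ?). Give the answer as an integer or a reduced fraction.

5

1. [C1∋P]  r_C1² − 25 = 0  ⇒  r_C1 = 5 (r>0 drops 1)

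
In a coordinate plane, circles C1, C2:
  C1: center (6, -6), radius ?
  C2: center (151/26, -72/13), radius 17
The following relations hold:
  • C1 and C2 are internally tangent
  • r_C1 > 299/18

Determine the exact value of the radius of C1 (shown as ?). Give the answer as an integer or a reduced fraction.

1. [int C1,C2]  r_C1² − 34r_C1 + 1155/4 = 0  ⇒  r_C1 = 33/2 or 35/2
2. given r_C1 > 299/18: keep 35/2

35/2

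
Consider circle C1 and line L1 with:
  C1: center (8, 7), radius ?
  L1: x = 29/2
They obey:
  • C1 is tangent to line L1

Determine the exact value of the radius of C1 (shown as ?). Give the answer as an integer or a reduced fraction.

13/2

1. [C1‖L1]  r_C1² − 169/4 = 0  ⇒  r_C1 = 13/2 (r>0 drops 1)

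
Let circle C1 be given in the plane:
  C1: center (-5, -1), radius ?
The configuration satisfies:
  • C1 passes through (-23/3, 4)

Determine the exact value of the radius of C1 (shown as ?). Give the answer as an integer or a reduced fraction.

17/3

1. [C1∋P]  r_C1² − 289/9 = 0  ⇒  r_C1 = 17/3 (r>0 drops 1)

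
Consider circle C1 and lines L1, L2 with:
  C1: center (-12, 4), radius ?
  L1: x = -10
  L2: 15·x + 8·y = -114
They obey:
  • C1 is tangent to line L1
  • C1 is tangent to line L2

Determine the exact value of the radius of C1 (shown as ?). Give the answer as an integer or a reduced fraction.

1. [C1‖L1]  r_C1² − 4 = 0  ⇒  r_C1 = 2 (r>0 drops 1)
2. [C1‖L2]  r_C1² − 4 = 0  ⇒  r_C1 = 2 (r>0 drops 1)

2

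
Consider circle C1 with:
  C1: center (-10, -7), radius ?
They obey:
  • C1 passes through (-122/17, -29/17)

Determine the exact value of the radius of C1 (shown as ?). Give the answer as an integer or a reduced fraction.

6

1. [C1∋P]  r_C1² − 36 = 0  ⇒  r_C1 = 6 (r>0 drops 1)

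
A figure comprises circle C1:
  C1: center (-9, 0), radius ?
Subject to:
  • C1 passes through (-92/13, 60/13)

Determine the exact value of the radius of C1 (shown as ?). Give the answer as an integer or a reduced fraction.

1. [C1∋P]  r_C1² − 25 = 0  ⇒  r_C1 = 5 (r>0 drops 1)

5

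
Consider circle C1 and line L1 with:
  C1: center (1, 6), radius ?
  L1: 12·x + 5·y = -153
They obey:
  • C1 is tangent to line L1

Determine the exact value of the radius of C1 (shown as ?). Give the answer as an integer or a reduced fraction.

1. [C1‖L1]  r_C1² − 225 = 0  ⇒  r_C1 = 15 (r>0 drops 1)

15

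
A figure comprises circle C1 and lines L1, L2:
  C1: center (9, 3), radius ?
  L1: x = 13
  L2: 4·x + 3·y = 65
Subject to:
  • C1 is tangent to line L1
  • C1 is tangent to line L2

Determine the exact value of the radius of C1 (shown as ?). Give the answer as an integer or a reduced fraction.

1. [C1‖L1]  r_C1² − 16 = 0  ⇒  r_C1 = 4 (r>0 drops 1)
2. [C1‖L2]  r_C1² − 16 = 0  ⇒  r_C1 = 4 (r>0 drops 1)

4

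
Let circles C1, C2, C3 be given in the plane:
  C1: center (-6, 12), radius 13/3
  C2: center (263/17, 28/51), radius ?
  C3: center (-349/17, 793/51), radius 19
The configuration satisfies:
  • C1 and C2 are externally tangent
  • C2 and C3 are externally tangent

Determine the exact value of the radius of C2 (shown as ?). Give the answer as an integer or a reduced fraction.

1. [ext C1·C2]  r_C2² + (26/3)r_C2 − 1720/3 = 0  ⇒  r_C2 = 20 (r>0 drops 1)
2. [ext C2·C3]  r_C2² + 38r_C2 − 1160 = 0  ⇒  r_C2 = 20 (r>0 drops 1)

20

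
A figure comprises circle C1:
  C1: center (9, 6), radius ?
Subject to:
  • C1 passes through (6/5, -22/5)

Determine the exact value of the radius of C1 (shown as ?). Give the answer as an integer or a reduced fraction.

1. [C1∋P]  r_C1² − 169 = 0  ⇒  r_C1 = 13 (r>0 drops 1)

13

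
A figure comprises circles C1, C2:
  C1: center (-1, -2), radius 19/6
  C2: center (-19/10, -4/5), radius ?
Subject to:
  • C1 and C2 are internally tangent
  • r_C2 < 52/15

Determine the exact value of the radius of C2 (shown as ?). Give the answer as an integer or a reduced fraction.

5/3

1. [int C1,C2]  r_C2² − (19/3)r_C2 + 70/9 = 0  ⇒  r_C2 = 5/3 or 14/3
2. given r_C2 < 52/15: keep 5/3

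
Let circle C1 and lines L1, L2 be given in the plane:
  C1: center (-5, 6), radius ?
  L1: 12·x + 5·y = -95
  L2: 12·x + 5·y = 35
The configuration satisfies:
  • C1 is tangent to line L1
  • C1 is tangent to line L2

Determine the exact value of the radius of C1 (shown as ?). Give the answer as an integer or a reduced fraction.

5

1. [C1‖L1]  r_C1² − 25 = 0  ⇒  r_C1 = 5 (r>0 drops 1)
2. [C1‖L2]  r_C1² − 25 = 0  ⇒  r_C1 = 5 (r>0 drops 1)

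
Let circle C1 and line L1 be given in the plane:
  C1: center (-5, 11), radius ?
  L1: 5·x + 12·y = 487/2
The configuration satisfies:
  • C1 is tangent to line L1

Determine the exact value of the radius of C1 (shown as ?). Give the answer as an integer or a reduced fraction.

1. [C1‖L1]  r_C1² − 441/4 = 0  ⇒  r_C1 = 21/2 (r>0 drops 1)

21/2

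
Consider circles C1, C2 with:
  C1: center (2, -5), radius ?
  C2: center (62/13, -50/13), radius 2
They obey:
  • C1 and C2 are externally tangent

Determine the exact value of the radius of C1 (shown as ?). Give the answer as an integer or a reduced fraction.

1. [ext C1·C2]  r_C1² + 4r_C1 − 5 = 0  ⇒  r_C1 = 1 (r>0 drops 1)

1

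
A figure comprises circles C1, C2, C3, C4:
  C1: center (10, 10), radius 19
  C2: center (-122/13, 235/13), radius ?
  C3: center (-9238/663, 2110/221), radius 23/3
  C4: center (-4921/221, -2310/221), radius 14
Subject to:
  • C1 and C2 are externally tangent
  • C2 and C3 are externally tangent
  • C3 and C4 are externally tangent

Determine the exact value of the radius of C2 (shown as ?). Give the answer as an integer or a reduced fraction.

1. [ext C1·C2]  r_C2² + 38r_C2 − 80 = 0  ⇒  r_C2 = 2 (r>0 drops 1)
2. [ext C2·C3]  r_C2² + (46/3)r_C2 − 104/3 = 0  ⇒  r_C2 = 2 (r>0 drops 1)

2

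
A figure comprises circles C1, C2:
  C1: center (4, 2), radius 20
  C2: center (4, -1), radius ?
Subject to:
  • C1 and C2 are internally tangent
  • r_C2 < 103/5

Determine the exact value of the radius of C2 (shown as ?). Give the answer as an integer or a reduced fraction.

17

1. [int C1,C2]  r_C2² − 40r_C2 + 391 = 0  ⇒  r_C2 = 17 or 23
2. given r_C2 < 103/5: keep 17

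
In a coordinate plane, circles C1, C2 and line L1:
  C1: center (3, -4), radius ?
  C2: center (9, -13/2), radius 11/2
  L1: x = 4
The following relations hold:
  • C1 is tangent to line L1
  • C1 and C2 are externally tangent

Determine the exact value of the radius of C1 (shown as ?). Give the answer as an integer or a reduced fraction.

1. [C1‖L1]  r_C1² − 1 = 0  ⇒  r_C1 = 1 (r>0 drops 1)
2. [ext C1·C2]  r_C1² + 11r_C1 − 12 = 0  ⇒  r_C1 = 1 (r>0 drops 1)

1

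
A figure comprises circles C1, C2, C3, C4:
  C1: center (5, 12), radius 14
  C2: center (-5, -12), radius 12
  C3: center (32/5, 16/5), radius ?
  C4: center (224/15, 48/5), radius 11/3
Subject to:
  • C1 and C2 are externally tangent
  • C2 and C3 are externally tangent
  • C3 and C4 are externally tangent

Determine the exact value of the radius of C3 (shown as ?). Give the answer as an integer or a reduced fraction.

1. [ext C2·C3]  r_C3² + 24r_C3 − 217 = 0  ⇒  r_C3 = 7 (r>0 drops 1)
2. [ext C3·C4]  r_C3² + (22/3)r_C3 − 301/3 = 0  ⇒  r_C3 = 7 (r>0 drops 1)

7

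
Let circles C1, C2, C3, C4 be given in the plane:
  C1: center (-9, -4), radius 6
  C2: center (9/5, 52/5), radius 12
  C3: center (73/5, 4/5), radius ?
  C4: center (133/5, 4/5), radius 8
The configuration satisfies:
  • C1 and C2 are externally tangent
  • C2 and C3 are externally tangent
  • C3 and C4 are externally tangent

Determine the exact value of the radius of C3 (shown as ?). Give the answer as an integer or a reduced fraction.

4

1. [ext C2·C3]  r_C3² + 24r_C3 − 112 = 0  ⇒  r_C3 = 4 (r>0 drops 1)
2. [ext C3·C4]  r_C3² + 16r_C3 − 80 = 0  ⇒  r_C3 = 4 (r>0 drops 1)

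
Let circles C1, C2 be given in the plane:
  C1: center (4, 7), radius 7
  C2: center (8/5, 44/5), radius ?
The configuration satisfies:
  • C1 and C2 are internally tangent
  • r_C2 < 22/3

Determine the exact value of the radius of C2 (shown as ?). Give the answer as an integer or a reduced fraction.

4

1. [int C1,C2]  r_C2² − 14r_C2 + 40 = 0  ⇒  r_C2 = 4 or 10
2. given r_C2 < 22/3: keep 4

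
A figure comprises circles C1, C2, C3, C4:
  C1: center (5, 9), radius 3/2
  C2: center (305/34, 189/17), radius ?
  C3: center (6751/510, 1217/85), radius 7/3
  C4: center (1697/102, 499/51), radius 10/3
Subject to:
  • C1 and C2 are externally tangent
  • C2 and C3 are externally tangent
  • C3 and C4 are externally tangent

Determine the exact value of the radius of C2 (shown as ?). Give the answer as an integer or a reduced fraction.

1. [ext C1·C2]  r_C2² + 3r_C2 − 18 = 0  ⇒  r_C2 = 3 (r>0 drops 1)
2. [ext C2·C3]  r_C2² + (14/3)r_C2 − 23 = 0  ⇒  r_C2 = 3 (r>0 drops 1)

3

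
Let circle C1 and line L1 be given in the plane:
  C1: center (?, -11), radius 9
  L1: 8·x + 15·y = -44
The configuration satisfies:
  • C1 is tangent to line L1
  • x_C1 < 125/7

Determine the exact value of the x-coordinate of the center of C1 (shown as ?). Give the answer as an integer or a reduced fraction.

-4

1. [C1‖L1]  x_C1² − (121/4)x_C1 − 137 = 0  ⇒  x_C1 = -4 or 137/4
2. given x_C1 < 125/7: keep -4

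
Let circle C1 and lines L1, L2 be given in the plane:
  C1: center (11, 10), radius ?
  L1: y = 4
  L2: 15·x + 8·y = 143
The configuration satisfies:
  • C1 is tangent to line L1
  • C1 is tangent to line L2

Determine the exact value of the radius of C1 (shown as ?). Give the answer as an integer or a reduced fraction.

6

1. [C1‖L1]  r_C1² − 36 = 0  ⇒  r_C1 = 6 (r>0 drops 1)
2. [C1‖L2]  r_C1² − 36 = 0  ⇒  r_C1 = 6 (r>0 drops 1)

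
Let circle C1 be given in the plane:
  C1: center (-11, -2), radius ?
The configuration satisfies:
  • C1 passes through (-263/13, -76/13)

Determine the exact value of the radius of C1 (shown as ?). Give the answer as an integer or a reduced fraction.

10

1. [C1∋P]  r_C1² − 100 = 0  ⇒  r_C1 = 10 (r>0 drops 1)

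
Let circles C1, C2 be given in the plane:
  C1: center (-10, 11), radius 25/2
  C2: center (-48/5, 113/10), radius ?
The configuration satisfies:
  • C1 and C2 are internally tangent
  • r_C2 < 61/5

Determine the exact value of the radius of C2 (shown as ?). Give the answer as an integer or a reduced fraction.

12

1. [int C1,C2]  r_C2² − 25r_C2 + 156 = 0  ⇒  r_C2 = 12 or 13
2. given r_C2 < 61/5: keep 12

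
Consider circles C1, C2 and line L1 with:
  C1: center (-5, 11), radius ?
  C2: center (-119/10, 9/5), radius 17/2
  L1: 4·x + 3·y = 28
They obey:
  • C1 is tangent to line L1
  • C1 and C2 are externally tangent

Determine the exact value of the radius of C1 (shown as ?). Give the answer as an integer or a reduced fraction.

3

1. [C1‖L1]  r_C1² − 9 = 0  ⇒  r_C1 = 3 (r>0 drops 1)
2. [ext C1·C2]  r_C1² + 17r_C1 − 60 = 0  ⇒  r_C1 = 3 (r>0 drops 1)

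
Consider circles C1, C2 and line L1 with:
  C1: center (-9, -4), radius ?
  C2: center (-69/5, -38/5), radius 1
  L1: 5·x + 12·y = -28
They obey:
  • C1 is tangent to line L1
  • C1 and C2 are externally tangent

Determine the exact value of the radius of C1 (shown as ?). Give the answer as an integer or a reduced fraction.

5

1. [C1‖L1]  r_C1² − 25 = 0  ⇒  r_C1 = 5 (r>0 drops 1)
2. [ext C1·C2]  r_C1² + 2r_C1 − 35 = 0  ⇒  r_C1 = 5 (r>0 drops 1)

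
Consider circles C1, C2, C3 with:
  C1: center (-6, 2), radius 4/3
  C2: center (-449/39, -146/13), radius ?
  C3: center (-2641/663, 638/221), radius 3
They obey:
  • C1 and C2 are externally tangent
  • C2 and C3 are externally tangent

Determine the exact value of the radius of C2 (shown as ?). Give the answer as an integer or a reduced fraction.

13

1. [ext C1·C2]  r_C2² + (8/3)r_C2 − 611/3 = 0  ⇒  r_C2 = 13 (r>0 drops 1)
2. [ext C2·C3]  r_C2² + 6r_C2 − 247 = 0  ⇒  r_C2 = 13 (r>0 drops 1)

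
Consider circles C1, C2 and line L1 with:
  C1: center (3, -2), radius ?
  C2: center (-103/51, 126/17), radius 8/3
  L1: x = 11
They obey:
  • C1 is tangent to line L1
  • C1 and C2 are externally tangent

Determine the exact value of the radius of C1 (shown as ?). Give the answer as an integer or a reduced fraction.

1. [C1‖L1]  r_C1² − 64 = 0  ⇒  r_C1 = 8 (r>0 drops 1)
2. [ext C1·C2]  r_C1² + (16/3)r_C1 − 320/3 = 0  ⇒  r_C1 = 8 (r>0 drops 1)

8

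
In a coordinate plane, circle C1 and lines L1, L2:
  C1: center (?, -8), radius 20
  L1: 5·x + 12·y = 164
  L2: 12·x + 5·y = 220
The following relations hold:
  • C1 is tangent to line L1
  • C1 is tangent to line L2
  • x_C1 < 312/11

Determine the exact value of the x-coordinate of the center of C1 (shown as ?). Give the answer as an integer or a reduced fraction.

1. [C1‖L1]  x_C1² − 104x_C1 = 0  ⇒  x_C1 = 0 or 104
2. [C1‖L2]  x_C1² − (130/3)x_C1 = 0  ⇒  x_C1 = 0 or 130/3

0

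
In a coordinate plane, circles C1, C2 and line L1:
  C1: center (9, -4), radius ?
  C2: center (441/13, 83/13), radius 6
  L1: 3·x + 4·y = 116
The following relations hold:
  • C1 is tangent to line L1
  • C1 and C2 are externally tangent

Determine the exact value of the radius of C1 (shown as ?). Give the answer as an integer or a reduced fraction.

21

1. [C1‖L1]  r_C1² − 441 = 0  ⇒  r_C1 = 21 (r>0 drops 1)
2. [ext C1·C2]  r_C1² + 12r_C1 − 693 = 0  ⇒  r_C1 = 21 (r>0 drops 1)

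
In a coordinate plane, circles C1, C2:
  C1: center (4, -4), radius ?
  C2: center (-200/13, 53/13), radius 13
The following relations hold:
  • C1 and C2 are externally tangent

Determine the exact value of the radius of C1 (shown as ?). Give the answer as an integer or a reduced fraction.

1. [ext C1·C2]  r_C1² + 26r_C1 − 272 = 0  ⇒  r_C1 = 8 (r>0 drops 1)

8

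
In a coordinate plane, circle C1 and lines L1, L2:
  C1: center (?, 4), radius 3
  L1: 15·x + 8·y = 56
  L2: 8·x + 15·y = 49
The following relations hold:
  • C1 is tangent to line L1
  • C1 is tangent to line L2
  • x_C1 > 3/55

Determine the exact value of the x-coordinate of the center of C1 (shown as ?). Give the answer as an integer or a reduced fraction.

5

1. [C1‖L1]  x_C1² − (16/5)x_C1 − 9 = 0  ⇒  x_C1 = -9/5 or 5
2. [C1‖L2]  x_C1² + (11/4)x_C1 − 155/4 = 0  ⇒  x_C1 = -31/4 or 5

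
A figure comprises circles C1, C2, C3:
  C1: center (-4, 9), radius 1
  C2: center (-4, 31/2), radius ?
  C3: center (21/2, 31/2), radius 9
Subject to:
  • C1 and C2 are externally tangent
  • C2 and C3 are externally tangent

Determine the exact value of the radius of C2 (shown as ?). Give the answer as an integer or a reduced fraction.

11/2

1. [ext C1·C2]  r_C2² + 2r_C2 − 165/4 = 0  ⇒  r_C2 = 11/2 (r>0 drops 1)
2. [ext C2·C3]  r_C2² + 18r_C2 − 517/4 = 0  ⇒  r_C2 = 11/2 (r>0 drops 1)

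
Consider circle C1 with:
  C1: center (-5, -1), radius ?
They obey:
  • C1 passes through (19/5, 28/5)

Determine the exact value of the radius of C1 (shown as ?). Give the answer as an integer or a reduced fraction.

1. [C1∋P]  r_C1² − 121 = 0  ⇒  r_C1 = 11 (r>0 drops 1)

11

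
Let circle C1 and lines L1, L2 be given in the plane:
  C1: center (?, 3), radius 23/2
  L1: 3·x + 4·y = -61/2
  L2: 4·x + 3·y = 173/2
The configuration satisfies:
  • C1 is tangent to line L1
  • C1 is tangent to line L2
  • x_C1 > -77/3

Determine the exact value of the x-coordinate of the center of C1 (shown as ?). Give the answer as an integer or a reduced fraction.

1. [C1‖L1]  x_C1² + (85/3)x_C1 − 500/3 = 0  ⇒  x_C1 = -100/3 or 5
2. [C1‖L2]  x_C1² − (155/4)x_C1 + 675/4 = 0  ⇒  x_C1 = 5 or 135/4

5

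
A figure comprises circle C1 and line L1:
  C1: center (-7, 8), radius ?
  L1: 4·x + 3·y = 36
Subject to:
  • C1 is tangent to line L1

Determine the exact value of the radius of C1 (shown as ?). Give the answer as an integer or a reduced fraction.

1. [C1‖L1]  r_C1² − 64 = 0  ⇒  r_C1 = 8 (r>0 drops 1)

8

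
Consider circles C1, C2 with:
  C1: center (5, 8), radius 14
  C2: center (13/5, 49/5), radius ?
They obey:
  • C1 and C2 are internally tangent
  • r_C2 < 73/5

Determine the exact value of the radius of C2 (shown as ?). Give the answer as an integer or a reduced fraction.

11

1. [int C1,C2]  r_C2² − 28r_C2 + 187 = 0  ⇒  r_C2 = 11 or 17
2. given r_C2 < 73/5: keep 11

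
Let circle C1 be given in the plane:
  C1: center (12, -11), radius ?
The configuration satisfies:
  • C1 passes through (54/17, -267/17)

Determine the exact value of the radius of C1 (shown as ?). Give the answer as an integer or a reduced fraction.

1. [C1∋P]  r_C1² − 100 = 0  ⇒  r_C1 = 10 (r>0 drops 1)

10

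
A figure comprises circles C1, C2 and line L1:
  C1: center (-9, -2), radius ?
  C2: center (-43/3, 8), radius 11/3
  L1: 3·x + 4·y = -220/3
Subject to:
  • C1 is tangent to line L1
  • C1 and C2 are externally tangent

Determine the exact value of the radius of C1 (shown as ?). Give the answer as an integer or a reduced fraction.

23/3

1. [C1‖L1]  r_C1² − 529/9 = 0  ⇒  r_C1 = 23/3 (r>0 drops 1)
2. [ext C1·C2]  r_C1² + (22/3)r_C1 − 115 = 0  ⇒  r_C1 = 23/3 (r>0 drops 1)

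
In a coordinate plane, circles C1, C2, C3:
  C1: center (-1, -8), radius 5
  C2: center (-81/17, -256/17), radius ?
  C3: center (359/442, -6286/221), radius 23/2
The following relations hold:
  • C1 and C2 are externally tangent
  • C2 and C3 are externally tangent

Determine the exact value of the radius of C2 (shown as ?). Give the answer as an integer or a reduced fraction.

1. [ext C1·C2]  r_C2² + 10r_C2 − 39 = 0  ⇒  r_C2 = 3 (r>0 drops 1)
2. [ext C2·C3]  r_C2² + 23r_C2 − 78 = 0  ⇒  r_C2 = 3 (r>0 drops 1)

3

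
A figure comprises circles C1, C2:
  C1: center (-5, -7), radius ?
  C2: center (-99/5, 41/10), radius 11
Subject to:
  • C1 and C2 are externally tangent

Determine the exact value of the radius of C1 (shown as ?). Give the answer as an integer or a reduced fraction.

1. [ext C1·C2]  r_C1² + 22r_C1 − 885/4 = 0  ⇒  r_C1 = 15/2 (r>0 drops 1)

15/2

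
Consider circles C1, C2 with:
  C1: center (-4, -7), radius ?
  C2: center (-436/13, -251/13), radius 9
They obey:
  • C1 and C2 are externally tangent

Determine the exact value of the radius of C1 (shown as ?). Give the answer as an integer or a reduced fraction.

1. [ext C1·C2]  r_C1² + 18r_C1 − 943 = 0  ⇒  r_C1 = 23 (r>0 drops 1)

23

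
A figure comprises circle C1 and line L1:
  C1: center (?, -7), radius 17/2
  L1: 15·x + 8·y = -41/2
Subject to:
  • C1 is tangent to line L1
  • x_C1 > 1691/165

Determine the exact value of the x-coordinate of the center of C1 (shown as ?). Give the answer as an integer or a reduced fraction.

12

1. [C1‖L1]  x_C1² − (71/15)x_C1 − 436/5 = 0  ⇒  x_C1 = -109/15 or 12
2. given x_C1 > 1691/165: keep 12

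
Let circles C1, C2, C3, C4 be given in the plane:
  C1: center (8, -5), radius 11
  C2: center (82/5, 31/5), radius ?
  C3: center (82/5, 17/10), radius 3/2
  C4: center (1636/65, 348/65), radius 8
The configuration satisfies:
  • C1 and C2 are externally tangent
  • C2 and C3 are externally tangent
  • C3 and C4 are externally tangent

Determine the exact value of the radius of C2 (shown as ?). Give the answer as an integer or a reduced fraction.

3

1. [ext C1·C2]  r_C2² + 22r_C2 − 75 = 0  ⇒  r_C2 = 3 (r>0 drops 1)
2. [ext C2·C3]  r_C2² + 3r_C2 − 18 = 0  ⇒  r_C2 = 3 (r>0 drops 1)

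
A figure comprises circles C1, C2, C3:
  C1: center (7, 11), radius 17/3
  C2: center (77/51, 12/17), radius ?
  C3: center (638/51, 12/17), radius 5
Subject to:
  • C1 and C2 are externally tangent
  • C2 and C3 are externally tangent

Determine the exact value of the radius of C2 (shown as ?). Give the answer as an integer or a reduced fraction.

6

1. [ext C1·C2]  r_C2² + (34/3)r_C2 − 104 = 0  ⇒  r_C2 = 6 (r>0 drops 1)
2. [ext C2·C3]  r_C2² + 10r_C2 − 96 = 0  ⇒  r_C2 = 6 (r>0 drops 1)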